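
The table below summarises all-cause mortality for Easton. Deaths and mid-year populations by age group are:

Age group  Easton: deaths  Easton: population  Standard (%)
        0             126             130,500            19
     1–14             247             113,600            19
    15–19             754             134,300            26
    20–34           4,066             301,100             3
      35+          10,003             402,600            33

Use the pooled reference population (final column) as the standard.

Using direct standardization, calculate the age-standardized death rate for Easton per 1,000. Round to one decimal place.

Age-specific rates per 1,000 for Easton: 0.966, 2.174, 5.614, 13.504, 24.846.
Standard weights: 0.19, 0.19, 0.26, 0.03, 0.33.
Standardized rate: 0.1900×0.966 + 0.1900×2.174 + 0.2600×5.614 + 0.0300×13.504 + 0.3300×24.846 = 10.6606 per 1,000.

10.7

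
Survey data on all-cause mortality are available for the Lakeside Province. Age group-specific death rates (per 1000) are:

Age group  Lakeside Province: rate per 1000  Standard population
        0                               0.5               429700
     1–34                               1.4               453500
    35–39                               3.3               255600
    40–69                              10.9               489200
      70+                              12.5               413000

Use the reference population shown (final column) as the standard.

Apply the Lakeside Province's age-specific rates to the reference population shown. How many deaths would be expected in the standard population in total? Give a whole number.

Expected deaths = Σ (standard pop × age-specific rate ÷ 1000)
= 429700×0.5/1000 + 453500×1.4/1000 + 255600×3.3/1000 + 489200×10.9/1000 + 413000×12.5/1000
= 214.85 + 634.90 + 843.48 + 5332.28 + 5162.50 = 12188.01.

12188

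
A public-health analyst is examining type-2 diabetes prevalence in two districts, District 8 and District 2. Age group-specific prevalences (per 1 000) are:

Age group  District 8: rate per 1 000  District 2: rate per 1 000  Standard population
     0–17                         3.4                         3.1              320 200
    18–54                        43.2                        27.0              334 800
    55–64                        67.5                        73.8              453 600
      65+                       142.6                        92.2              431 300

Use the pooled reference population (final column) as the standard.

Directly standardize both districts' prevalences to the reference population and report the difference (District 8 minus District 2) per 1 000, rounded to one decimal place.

Standard total = 1 539 900; weights = 0.2079, 0.2174, 0.2946, 0.2801.
District 8: 0.2079×3.4 + 0.2174×43.2 + 0.2946×67.5 + 0.2801×142.6 = 69.9223 per 1 000.
District 2: 0.2079×3.1 + 0.2174×27.0 + 0.2946×73.8 + 0.2801×92.2 = 54.0774 per 1 000.
Difference = 69.9223 − 54.0774 = 15.8450.

15.8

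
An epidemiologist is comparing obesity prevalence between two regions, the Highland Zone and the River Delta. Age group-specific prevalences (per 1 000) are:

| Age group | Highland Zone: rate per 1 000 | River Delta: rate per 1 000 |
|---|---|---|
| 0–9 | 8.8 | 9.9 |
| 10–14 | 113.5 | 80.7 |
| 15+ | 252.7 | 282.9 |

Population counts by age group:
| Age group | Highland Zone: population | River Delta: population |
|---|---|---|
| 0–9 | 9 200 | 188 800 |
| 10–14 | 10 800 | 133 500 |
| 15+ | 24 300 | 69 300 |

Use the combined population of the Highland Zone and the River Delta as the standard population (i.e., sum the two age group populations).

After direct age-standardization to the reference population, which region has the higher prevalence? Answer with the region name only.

Combined standard total = 435 900; weights = 0.4542, 0.3310, 0.2147.
The Highland Zone: 0.4542×8.8 + 0.3310×113.5 + 0.2147×252.7 = 95.8320 per 1 000.
The River Delta: 0.4542×9.9 + 0.3310×80.7 + 0.2147×282.9 = 91.9584 per 1 000.

Highland Zone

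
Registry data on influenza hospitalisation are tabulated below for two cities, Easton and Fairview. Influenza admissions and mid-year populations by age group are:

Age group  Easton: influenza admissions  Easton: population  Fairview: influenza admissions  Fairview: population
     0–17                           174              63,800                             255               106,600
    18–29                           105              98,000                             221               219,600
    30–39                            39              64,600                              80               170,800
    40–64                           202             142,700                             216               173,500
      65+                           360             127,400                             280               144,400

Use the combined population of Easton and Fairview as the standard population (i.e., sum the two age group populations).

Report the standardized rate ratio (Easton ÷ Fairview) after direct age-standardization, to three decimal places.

1.230

Age-specific rates per 100,000 for Easton: 272.73, 107.14, 60.37, 141.56, 282.57.
For Fairview: 239.21, 100.64, 46.84, 124.50, 193.91.
Combined standard total = 1,311,400; weights = 0.1299, 0.2422, 0.1795, 0.2411, 0.2073.
Easton: 0.1299×272.73 + 0.2422×107.14 + 0.1795×60.37 + 0.2411×141.56 + 0.2073×282.57 = 164.9203 per 100,000.
Fairview: 0.1299×239.21 + 0.2422×100.64 + 0.1795×46.84 + 0.2411×124.50 + 0.2073×193.91 = 134.0698 per 100,000.
Ratio = 164.9203 ÷ 134.0698 = 1.23011.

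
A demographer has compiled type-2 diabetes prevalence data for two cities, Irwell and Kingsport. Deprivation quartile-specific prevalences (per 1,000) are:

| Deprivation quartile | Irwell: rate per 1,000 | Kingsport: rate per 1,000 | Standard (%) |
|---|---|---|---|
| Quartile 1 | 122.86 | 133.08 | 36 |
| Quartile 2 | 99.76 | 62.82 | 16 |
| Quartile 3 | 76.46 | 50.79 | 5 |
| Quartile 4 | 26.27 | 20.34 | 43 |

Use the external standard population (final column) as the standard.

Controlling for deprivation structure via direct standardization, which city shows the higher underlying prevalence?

Irwell

Standard weights: 0.36, 0.16, 0.05, 0.43.
Irwell: 0.3600×122.86 + 0.1600×99.76 + 0.0500×76.46 + 0.4300×26.27 = 75.3103 per 1,000.
Kingsport: 0.3600×133.08 + 0.1600×62.82 + 0.0500×50.79 + 0.4300×20.34 = 69.2457 per 1,000.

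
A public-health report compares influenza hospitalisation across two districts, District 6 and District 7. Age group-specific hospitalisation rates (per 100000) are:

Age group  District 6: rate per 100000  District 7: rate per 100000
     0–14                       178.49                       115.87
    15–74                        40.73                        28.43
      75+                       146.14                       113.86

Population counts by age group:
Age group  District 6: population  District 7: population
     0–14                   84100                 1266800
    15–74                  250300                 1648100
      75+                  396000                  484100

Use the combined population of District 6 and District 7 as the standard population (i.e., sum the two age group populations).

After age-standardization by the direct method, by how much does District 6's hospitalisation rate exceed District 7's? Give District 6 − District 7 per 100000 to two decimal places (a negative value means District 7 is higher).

33.02

Combined standard total = 4129400; weights = 0.3271, 0.4597, 0.2131.
District 6: 0.3271×178.49 + 0.4597×40.73 + 0.2131×146.14 = 108.2631 per 100000.
District 7: 0.3271×115.87 + 0.4597×28.43 + 0.2131×113.86 = 75.2430 per 100000.
Difference = 108.2631 − 75.2430 = 33.0201.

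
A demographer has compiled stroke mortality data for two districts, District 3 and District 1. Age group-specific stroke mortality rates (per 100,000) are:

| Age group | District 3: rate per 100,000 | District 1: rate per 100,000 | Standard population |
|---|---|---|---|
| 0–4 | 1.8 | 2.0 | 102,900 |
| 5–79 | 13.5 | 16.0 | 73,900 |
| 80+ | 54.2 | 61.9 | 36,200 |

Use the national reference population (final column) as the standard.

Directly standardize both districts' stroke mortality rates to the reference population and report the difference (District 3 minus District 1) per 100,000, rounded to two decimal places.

-2.27

Standard total = 213,000; weights = 0.4831, 0.3469, 0.1700.
District 3: 0.4831×1.8 + 0.3469×13.5 + 0.1700×54.2 = 14.7648 per 100,000.
District 1: 0.4831×2.0 + 0.3469×16.0 + 0.1700×61.9 = 17.0375 per 100,000.
Difference = 14.7648 − 17.0375 = -2.2726.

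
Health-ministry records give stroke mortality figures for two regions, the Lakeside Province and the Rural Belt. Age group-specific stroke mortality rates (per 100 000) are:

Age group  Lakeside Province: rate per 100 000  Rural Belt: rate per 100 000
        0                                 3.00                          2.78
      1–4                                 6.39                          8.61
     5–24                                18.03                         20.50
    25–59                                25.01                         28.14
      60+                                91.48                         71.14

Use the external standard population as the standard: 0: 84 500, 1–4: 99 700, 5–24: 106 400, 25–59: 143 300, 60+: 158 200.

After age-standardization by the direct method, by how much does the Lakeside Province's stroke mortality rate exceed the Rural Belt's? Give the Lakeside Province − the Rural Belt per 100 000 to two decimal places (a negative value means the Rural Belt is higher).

Standard total = 592 100; weights = 0.1427, 0.1684, 0.1797, 0.2420, 0.2672.
The Lakeside Province: 0.1427×3.00 + 0.1684×6.39 + 0.1797×18.03 + 0.2420×25.01 + 0.2672×91.48 = 35.2391 per 100 000.
The Rural Belt: 0.1427×2.78 + 0.1684×8.61 + 0.1797×20.50 + 0.2420×28.14 + 0.2672×71.14 = 31.3483 per 100 000.
Difference = 35.2391 − 31.3483 = 3.8907.

3.89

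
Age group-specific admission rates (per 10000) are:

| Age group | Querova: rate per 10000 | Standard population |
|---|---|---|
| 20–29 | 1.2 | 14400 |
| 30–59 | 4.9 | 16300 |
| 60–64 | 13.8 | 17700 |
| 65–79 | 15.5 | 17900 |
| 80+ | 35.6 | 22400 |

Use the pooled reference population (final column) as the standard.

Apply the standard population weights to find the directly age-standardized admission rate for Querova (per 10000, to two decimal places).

15.97

Standard total = 88700; weights = 0.1623, 0.1838, 0.1995, 0.2018, 0.2525.
Standardized rate: 0.1623×1.2 + 0.1838×4.9 + 0.1995×13.8 + 0.2018×15.5 + 0.2525×35.6 = 15.9673 per 10000.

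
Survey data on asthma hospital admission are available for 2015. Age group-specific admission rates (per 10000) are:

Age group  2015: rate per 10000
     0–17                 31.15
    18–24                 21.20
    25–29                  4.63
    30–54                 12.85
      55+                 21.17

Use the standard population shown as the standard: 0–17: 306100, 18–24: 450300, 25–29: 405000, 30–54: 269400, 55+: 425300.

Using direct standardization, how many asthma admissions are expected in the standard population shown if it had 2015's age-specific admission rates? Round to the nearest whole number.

3342

Expected asthma admissions = Σ (standard pop × age-specific rate ÷ 10000)
= 306100×31.15/10000 + 450300×21.20/10000 + 405000×4.63/10000 + 269400×12.85/10000 + 425300×21.17/10000
= 953.50 + 954.64 + 187.51 + 346.18 + 900.36 = 3342.19.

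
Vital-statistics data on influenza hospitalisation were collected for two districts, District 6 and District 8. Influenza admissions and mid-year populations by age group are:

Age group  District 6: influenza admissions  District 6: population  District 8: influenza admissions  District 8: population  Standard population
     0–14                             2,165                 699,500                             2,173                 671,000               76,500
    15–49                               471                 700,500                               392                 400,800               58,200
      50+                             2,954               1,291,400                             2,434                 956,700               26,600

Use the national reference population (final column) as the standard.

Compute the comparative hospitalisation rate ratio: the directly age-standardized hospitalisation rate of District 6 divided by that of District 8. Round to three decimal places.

Age-specific rates per 100,000 for District 6: 309.51, 67.24, 228.74.
For District 8: 323.85, 97.80, 254.42.
Standard total = 161,300; weights = 0.4743, 0.3608, 0.1649.
District 6: 0.4743×309.51 + 0.3608×67.24 + 0.1649×228.74 = 208.7731 per 100,000.
District 8: 0.4743×323.85 + 0.3608×97.80 + 0.1649×254.42 = 230.8359 per 100,000.
Ratio = 208.7731 ÷ 230.8359 = 0.90442.

0.904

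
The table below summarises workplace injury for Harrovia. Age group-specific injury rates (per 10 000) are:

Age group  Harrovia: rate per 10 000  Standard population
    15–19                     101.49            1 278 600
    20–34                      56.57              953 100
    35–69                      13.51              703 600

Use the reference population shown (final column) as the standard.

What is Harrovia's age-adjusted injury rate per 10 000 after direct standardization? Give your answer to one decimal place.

65.8

Standard total = 2 935 300; weights = 0.4356, 0.3247, 0.2397.
Standardized rate: 0.4356×101.49 + 0.3247×56.57 + 0.2397×13.51 = 65.8153 per 10 000.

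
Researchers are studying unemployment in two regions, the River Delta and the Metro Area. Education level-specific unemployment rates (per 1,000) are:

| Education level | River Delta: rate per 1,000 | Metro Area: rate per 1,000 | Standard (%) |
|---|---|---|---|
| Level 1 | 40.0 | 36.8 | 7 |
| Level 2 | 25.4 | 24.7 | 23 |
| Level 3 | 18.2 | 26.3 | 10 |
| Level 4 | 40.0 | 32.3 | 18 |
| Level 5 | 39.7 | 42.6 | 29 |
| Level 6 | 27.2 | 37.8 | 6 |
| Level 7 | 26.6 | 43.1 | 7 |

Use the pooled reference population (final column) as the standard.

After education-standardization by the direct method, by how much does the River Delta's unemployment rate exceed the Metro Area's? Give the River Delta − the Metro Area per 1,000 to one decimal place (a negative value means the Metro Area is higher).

-1.7

Standard weights: 0.07, 0.23, 0.10, 0.18, 0.29, 0.06, 0.07.
The River Delta: 0.0700×40.0 + 0.2300×25.4 + 0.1000×18.2 + 0.1800×40.0 + 0.2900×39.7 + 0.0600×27.2 + 0.0700×26.6 = 32.6690 per 1,000.
The Metro Area: 0.0700×36.8 + 0.2300×24.7 + 0.1000×26.3 + 0.1800×32.3 + 0.2900×42.6 + 0.0600×37.8 + 0.0700×43.1 = 34.3400 per 1,000.
Difference = 32.6690 − 34.3400 = -1.6710.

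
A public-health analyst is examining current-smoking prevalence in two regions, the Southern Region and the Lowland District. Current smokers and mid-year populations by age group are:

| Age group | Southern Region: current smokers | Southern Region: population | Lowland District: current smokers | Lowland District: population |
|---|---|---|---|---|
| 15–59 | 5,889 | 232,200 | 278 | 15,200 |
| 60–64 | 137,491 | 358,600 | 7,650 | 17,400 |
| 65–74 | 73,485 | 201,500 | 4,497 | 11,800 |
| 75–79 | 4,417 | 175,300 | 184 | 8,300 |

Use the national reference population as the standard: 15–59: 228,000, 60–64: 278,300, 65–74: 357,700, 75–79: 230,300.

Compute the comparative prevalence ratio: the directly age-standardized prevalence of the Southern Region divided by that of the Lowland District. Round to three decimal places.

0.928

Age-specific rates per 1,000 for the Southern Region: 25.362, 383.410, 364.690, 25.197.
For the Lowland District: 18.289, 439.655, 381.102, 22.169.
Standard total = 1,094,300; weights = 0.2084, 0.2543, 0.3269, 0.2105.
The Southern Region: 0.2084×25.362 + 0.2543×383.410 + 0.3269×364.690 + 0.2105×25.197 = 227.3033 per 1,000.
The Lowland District: 0.2084×18.289 + 0.2543×439.655 + 0.3269×381.102 + 0.2105×22.169 = 244.8612 per 1,000.
Ratio = 227.3033 ÷ 244.8612 = 0.92829.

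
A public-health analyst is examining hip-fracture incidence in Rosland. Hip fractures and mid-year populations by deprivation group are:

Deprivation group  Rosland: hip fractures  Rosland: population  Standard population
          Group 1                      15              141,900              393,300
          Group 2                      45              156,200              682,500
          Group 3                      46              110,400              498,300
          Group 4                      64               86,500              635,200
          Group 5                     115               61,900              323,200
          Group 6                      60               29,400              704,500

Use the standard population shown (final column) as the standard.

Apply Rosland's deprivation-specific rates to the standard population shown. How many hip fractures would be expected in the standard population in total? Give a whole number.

Deprivation-specific rates per 100,000 for Rosland: 10.57, 28.81, 41.67, 73.99, 185.78, 204.08.
Expected hip fractures = Σ (standard pop × deprivation-specific rate ÷ 100,000)
= 393,300×10.57/100,000 + 682,500×28.81/100,000 + 498,300×41.67/100,000 + 635,200×73.99/100,000 + 323,200×185.78/100,000 + 704,500×204.08/100,000
= 41.58 + 196.62 + 207.63 + 469.97 + 600.45 + 1437.76 = 2954.00.

2954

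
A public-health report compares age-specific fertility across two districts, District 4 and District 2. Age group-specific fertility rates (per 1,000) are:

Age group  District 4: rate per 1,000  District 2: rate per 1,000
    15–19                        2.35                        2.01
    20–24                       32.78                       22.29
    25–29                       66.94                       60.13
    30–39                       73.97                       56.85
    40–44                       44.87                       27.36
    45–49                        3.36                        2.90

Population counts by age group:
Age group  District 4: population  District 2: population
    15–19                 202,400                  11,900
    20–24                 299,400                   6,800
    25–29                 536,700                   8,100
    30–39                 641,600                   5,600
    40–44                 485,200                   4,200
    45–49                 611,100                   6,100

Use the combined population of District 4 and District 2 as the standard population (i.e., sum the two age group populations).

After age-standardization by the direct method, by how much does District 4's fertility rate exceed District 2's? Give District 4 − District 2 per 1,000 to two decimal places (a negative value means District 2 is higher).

Combined standard total = 2,819,100; weights = 0.0760, 0.1086, 0.1933, 0.2296, 0.1736, 0.2189.
District 4: 0.0760×2.35 + 0.1086×32.78 + 0.1933×66.94 + 0.2296×73.97 + 0.1736×44.87 + 0.2189×3.36 = 42.1824 per 1,000.
District 2: 0.0760×2.01 + 0.1086×22.29 + 0.1933×60.13 + 0.2296×56.85 + 0.1736×27.36 + 0.2189×2.90 = 32.6303 per 1,000.
Difference = 42.1824 − 32.6303 = 9.5521.

9.55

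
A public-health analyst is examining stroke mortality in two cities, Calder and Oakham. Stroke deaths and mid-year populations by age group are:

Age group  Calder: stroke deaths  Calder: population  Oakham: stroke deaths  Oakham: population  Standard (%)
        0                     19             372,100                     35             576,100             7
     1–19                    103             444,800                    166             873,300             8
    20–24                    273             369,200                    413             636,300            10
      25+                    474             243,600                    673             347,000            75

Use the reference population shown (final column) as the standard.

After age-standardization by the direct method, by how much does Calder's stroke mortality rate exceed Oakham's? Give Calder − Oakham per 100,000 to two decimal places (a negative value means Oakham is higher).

1.64

Age-specific rates per 100,000 for Calder: 5.11, 23.16, 73.94, 194.58.
For Oakham: 6.08, 19.01, 64.91, 193.95.
Standard weights: 0.07, 0.08, 0.10, 0.75.
Calder: 0.0700×5.11 + 0.0800×23.16 + 0.1000×73.94 + 0.7500×194.58 = 155.5403 per 100,000.
Oakham: 0.0700×6.08 + 0.0800×19.01 + 0.1000×64.91 + 0.7500×193.95 = 153.8977 per 100,000.
Difference = 155.5403 − 153.8977 = 1.6426.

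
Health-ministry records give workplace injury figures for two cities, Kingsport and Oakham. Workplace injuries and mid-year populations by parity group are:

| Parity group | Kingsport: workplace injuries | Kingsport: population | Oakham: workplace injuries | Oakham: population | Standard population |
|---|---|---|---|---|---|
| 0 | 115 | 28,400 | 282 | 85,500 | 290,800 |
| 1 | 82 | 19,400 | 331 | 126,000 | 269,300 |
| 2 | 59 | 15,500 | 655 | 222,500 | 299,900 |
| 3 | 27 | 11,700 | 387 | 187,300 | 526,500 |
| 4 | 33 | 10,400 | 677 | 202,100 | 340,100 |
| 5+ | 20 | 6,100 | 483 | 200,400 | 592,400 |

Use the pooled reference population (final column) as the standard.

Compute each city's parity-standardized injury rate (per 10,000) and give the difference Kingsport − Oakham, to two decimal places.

6.42

Parity-specific rates per 10,000 for Kingsport: 40.49, 42.27, 38.06, 23.08, 31.73, 32.79.
For Oakham: 32.98, 26.27, 29.44, 20.66, 33.50, 24.10.
Standard total = 2,319,000; weights = 0.1254, 0.1161, 0.1293, 0.2270, 0.1467, 0.2555.
Kingsport: 0.1254×40.49 + 0.1161×42.27 + 0.1293×38.06 + 0.2270×23.08 + 0.1467×31.73 + 0.2555×32.79 = 33.1773 per 10,000.
Oakham: 0.1254×32.98 + 0.1161×26.27 + 0.1293×29.44 + 0.2270×20.66 + 0.1467×33.50 + 0.2555×24.10 = 26.7544 per 10,000.
Difference = 33.1773 − 26.7544 = 6.4229.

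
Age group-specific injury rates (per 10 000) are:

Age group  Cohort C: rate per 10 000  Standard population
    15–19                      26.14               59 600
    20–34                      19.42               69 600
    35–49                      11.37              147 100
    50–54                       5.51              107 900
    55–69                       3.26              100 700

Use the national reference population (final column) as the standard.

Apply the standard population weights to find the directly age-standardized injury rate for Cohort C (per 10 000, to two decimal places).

Standard total = 484 900; weights = 0.1229, 0.1435, 0.3034, 0.2225, 0.2077.
Standardized rate: 0.1229×26.14 + 0.1435×19.42 + 0.3034×11.37 + 0.2225×5.51 + 0.2077×3.26 = 11.3527 per 10 000.

11.35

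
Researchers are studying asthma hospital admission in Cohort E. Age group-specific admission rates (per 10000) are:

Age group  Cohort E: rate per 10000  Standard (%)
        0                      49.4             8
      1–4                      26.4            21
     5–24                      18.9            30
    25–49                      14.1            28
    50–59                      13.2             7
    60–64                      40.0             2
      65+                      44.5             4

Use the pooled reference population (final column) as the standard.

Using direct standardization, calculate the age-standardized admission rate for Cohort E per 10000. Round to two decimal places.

Standard weights: 0.08, 0.21, 0.30, 0.28, 0.07, 0.02, 0.04.
Standardized rate: 0.0800×49.4 + 0.2100×26.4 + 0.3000×18.9 + 0.2800×14.1 + 0.0700×13.2 + 0.0200×40.0 + 0.0400×44.5 = 22.6180 per 10000.

22.62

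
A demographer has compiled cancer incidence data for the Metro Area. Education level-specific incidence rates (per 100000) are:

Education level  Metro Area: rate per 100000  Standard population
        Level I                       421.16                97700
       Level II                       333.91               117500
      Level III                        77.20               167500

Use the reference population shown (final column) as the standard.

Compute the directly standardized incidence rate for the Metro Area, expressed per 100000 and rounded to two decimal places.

Standard total = 382700; weights = 0.2553, 0.3070, 0.4377.
Standardized rate: 0.2553×421.16 + 0.3070×333.91 + 0.4377×77.20 = 243.8274 per 100000.

243.83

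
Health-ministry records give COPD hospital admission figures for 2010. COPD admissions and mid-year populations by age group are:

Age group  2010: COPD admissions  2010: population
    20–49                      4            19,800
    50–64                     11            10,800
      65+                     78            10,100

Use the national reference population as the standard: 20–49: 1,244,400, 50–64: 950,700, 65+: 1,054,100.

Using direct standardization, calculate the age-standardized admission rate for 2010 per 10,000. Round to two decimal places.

Age-specific rates per 10,000 for 2010: 2.02, 10.19, 77.23.
Standard total = 3,249,200; weights = 0.3830, 0.2926, 0.3244.
Standardized rate: 0.3830×2.02 + 0.2926×10.19 + 0.3244×77.23 = 28.8079 per 10,000.

28.81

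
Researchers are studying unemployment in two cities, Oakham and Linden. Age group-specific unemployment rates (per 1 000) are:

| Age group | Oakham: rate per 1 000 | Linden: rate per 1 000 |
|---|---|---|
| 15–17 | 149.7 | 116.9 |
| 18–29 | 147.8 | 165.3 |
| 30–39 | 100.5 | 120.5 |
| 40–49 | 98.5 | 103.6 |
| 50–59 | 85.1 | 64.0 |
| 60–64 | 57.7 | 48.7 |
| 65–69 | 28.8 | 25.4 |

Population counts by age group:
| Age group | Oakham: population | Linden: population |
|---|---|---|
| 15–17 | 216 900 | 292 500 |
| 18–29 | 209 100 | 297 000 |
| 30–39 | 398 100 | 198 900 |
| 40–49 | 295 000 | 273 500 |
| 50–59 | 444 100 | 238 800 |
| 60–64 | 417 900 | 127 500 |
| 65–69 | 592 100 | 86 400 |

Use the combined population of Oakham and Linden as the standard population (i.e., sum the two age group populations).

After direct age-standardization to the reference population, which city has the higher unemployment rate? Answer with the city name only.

Combined standard total = 4 087 800; weights = 0.1246, 0.1238, 0.1460, 0.1391, 0.1671, 0.1334, 0.1660.
Oakham: 0.1246×149.7 + 0.1238×147.8 + 0.1460×100.5 + 0.1391×98.5 + 0.1671×85.1 + 0.1334×57.7 + 0.1660×28.8 = 92.0250 per 1 000.
Linden: 0.1246×116.9 + 0.1238×165.3 + 0.1460×120.5 + 0.1391×103.6 + 0.1671×64.0 + 0.1334×48.7 + 0.1660×25.4 = 88.4443 per 1 000.
The crude rates (82.15 vs 105.16) would put Linden higher, but that reflects its age composition; once standardized to a common age structure, Oakham has the higher underlying rate.

Oakham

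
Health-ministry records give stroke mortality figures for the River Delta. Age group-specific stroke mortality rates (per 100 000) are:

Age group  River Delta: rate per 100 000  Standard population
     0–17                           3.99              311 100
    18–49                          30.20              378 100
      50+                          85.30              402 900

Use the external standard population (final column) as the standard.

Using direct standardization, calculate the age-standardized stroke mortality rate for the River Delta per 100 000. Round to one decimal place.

Standard total = 1 092 100; weights = 0.2849, 0.3462, 0.3689.
Standardized rate: 0.2849×3.99 + 0.3462×30.20 + 0.3689×85.30 = 43.0613 per 100 000.

43.1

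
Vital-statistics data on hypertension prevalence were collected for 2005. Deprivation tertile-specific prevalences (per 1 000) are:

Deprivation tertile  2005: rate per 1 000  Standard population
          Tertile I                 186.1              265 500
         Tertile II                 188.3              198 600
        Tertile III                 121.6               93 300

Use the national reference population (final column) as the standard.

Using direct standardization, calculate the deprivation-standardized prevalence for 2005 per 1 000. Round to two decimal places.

Standard total = 557 400; weights = 0.4763, 0.3563, 0.1674.
Standardized rate: 0.4763×186.1 + 0.3563×188.3 + 0.1674×121.6 = 176.0876 per 1 000.

176.09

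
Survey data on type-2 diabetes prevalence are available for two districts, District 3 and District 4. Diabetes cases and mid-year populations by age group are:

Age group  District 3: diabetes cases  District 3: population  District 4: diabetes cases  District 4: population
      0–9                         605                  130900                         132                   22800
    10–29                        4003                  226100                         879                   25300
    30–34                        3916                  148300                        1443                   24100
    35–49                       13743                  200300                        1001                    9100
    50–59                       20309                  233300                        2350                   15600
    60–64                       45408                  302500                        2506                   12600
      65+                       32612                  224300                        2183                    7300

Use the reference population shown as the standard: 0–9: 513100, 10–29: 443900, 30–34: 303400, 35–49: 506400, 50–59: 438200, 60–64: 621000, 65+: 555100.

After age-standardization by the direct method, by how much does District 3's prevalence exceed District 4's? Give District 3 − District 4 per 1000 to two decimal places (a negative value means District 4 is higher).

-54.04

Age-specific rates per 1000 for District 3: 4.622, 17.705, 26.406, 68.612, 87.051, 150.109, 145.395.
For District 4: 5.789, 34.743, 59.876, 110.000, 150.641, 198.889, 299.041.
Standard total = 3381100; weights = 0.1518, 0.1313, 0.0897, 0.1498, 0.1296, 0.1837, 0.1642.
District 3: 0.1518×4.622 + 0.1313×17.705 + 0.0897×26.406 + 0.1498×68.612 + 0.1296×87.051 + 0.1837×150.109 + 0.1642×145.395 = 78.3944 per 1000.
District 4: 0.1518×5.789 + 0.1313×34.743 + 0.0897×59.876 + 0.1498×110.000 + 0.1296×150.641 + 0.1837×198.889 + 0.1642×299.041 = 132.4367 per 1000.
Difference = 78.3944 − 132.4367 = -54.0424.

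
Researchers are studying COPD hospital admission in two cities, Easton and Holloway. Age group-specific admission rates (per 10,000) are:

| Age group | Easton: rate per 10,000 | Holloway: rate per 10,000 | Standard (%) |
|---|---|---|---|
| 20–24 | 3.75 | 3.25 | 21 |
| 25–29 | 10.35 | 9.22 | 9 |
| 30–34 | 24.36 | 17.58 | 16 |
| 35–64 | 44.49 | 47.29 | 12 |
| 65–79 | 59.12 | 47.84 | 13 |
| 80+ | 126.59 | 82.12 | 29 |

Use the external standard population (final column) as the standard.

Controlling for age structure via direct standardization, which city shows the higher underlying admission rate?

Standard weights: 0.21, 0.09, 0.16, 0.12, 0.13, 0.29.
Easton: 0.2100×3.75 + 0.0900×10.35 + 0.1600×24.36 + 0.1200×44.49 + 0.1300×59.12 + 0.2900×126.59 = 55.3521 per 10,000.
Holloway: 0.2100×3.25 + 0.0900×9.22 + 0.1600×17.58 + 0.1200×47.29 + 0.1300×47.84 + 0.2900×82.12 = 40.0339 per 10,000.

Easton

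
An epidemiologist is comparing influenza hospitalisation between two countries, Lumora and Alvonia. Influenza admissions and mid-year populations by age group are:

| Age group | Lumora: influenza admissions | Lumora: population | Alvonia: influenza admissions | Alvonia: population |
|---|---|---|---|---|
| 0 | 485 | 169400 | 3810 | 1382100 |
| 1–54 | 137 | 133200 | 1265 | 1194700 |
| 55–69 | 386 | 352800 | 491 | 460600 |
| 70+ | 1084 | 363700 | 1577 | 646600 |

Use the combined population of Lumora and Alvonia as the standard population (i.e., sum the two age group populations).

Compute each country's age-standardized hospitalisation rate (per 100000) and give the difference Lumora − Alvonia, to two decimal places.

Age-specific rates per 100000 for Lumora: 286.30, 102.85, 109.41, 298.05.
For Alvonia: 275.67, 105.88, 106.60, 243.89.
Combined standard total = 4703100; weights = 0.3299, 0.2823, 0.1729, 0.2148.
Lumora: 0.3299×286.30 + 0.2823×102.85 + 0.1729×109.41 + 0.2148×298.05 = 206.4366 per 100000.
Alvonia: 0.3299×275.67 + 0.2823×105.88 + 0.1729×106.60 + 0.2148×243.89 = 191.6637 per 100000.
Difference = 206.4366 − 191.6637 = 14.7729.

14.77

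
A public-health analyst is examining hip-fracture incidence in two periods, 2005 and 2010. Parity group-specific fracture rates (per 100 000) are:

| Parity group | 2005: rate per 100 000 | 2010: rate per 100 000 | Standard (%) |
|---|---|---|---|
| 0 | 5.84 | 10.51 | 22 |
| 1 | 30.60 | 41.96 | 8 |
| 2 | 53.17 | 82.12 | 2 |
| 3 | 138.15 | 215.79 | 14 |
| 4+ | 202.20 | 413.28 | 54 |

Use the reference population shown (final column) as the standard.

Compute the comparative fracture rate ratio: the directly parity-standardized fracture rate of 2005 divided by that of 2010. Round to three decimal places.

0.511

Standard weights: 0.22, 0.08, 0.02, 0.14, 0.54.
2005: 0.2200×5.84 + 0.0800×30.60 + 0.0200×53.17 + 0.1400×138.15 + 0.5400×202.20 = 133.3252 per 100 000.
2010: 0.2200×10.51 + 0.0800×41.96 + 0.0200×82.12 + 0.1400×215.79 + 0.5400×413.28 = 260.6932 per 100 000.
Ratio = 133.3252 ÷ 260.6932 = 0.51143.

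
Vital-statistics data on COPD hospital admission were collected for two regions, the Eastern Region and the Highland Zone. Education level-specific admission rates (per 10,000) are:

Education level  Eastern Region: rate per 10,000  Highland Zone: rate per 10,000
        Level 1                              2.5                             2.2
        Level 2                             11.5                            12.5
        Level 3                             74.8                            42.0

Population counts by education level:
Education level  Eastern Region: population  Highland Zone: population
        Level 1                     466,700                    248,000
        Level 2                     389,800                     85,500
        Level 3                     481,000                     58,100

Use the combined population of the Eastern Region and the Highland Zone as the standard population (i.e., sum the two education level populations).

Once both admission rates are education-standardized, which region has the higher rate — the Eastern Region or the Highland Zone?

Eastern Region

Combined standard total = 1,729,100; weights = 0.4133, 0.2749, 0.3118.
The Eastern Region: 0.4133×2.5 + 0.2749×11.5 + 0.3118×74.8 = 27.5157 per 10,000.
The Highland Zone: 0.4133×2.2 + 0.2749×12.5 + 0.3118×42.0 = 17.4402 per 10,000.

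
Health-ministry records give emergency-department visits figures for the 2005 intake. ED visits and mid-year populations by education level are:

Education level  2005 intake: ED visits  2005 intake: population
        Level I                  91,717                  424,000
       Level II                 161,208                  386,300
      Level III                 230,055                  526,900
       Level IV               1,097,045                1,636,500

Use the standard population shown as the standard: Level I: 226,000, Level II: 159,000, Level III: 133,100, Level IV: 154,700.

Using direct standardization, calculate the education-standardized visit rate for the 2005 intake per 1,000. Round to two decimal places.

411.80

Education-specific rates per 1,000 for the 2005 intake: 216.314, 417.313, 436.620, 670.361.
Standard total = 672,800; weights = 0.3359, 0.2363, 0.1978, 0.2299.
Standardized rate: 0.3359×216.314 + 0.2363×417.313 + 0.1978×436.620 + 0.2299×670.361 = 411.7992 per 1,000.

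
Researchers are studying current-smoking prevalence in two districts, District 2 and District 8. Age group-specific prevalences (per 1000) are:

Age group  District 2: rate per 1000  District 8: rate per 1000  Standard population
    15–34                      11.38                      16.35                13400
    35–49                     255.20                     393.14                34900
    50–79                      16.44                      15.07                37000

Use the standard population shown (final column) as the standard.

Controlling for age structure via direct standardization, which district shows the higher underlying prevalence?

Standard total = 85300; weights = 0.1571, 0.4091, 0.4338.
District 2: 0.1571×11.38 + 0.4091×255.20 + 0.4338×16.44 = 113.3324 per 1000.
District 8: 0.1571×16.35 + 0.4091×393.14 + 0.4338×15.07 = 169.9562 per 1000.

District 8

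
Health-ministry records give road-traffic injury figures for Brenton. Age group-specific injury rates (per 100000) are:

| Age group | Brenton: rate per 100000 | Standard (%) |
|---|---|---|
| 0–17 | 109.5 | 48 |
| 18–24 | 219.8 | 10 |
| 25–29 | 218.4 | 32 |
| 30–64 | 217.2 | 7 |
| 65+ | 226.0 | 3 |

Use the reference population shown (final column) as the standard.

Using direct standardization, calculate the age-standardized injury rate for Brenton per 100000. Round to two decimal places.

166.41

Standard weights: 0.48, 0.10, 0.32, 0.07, 0.03.
Standardized rate: 0.4800×109.5 + 0.1000×219.8 + 0.3200×218.4 + 0.0700×217.2 + 0.0300×226.0 = 166.4120 per 100000.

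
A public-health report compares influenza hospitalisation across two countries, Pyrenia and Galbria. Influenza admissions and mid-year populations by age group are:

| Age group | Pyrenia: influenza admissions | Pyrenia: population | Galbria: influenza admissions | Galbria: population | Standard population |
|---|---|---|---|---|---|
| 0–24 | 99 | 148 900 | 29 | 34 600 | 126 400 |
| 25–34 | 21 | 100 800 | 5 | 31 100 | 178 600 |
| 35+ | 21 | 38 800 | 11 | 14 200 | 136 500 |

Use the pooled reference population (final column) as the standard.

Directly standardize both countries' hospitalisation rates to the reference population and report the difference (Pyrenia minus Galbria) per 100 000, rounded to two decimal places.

-10.25

Age-specific rates per 100 000 for Pyrenia: 66.49, 20.83, 54.12.
For Galbria: 83.82, 16.08, 77.46.
Standard total = 441 500; weights = 0.2863, 0.4045, 0.3092.
Pyrenia: 0.2863×66.49 + 0.4045×20.83 + 0.3092×54.12 = 44.1965 per 100 000.
Galbria: 0.2863×83.82 + 0.4045×16.08 + 0.3092×77.46 = 54.4497 per 100 000.
Difference = 44.1965 − 54.4497 = -10.2532.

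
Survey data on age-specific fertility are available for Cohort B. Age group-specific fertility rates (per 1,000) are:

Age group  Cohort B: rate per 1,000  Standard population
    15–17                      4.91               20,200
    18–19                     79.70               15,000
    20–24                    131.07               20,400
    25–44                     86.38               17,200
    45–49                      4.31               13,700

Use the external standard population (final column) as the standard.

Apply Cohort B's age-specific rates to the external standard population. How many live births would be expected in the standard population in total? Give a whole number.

5513

Expected live births = Σ (standard pop × age-specific rate ÷ 1,000)
= 20,200×4.91/1,000 + 15,000×79.70/1,000 + 20,400×131.07/1,000 + 17,200×86.38/1,000 + 13,700×4.31/1,000
= 99.18 + 1195.50 + 2673.83 + 1485.74 + 59.05 = 5513.29.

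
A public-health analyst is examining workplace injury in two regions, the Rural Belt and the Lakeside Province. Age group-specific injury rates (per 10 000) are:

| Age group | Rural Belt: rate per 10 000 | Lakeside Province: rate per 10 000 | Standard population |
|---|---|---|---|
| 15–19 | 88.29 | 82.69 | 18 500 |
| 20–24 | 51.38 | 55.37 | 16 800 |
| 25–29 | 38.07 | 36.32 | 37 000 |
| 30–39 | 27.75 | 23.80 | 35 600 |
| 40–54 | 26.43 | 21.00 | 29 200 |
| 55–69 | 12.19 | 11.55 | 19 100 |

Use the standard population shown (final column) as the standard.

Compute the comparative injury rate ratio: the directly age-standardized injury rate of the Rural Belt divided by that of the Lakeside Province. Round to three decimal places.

Standard total = 156 200; weights = 0.1184, 0.1076, 0.2369, 0.2279, 0.1869, 0.1223.
The Rural Belt: 0.1184×88.29 + 0.1076×51.38 + 0.2369×38.07 + 0.2279×27.75 + 0.1869×26.43 + 0.1223×12.19 = 37.7569 per 10 000.
The Lakeside Province: 0.1184×82.69 + 0.1076×55.37 + 0.2369×36.32 + 0.2279×23.80 + 0.1869×21.00 + 0.1223×11.55 = 35.1146 per 10 000.
Ratio = 37.7569 ÷ 35.1146 = 1.07525.

1.075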